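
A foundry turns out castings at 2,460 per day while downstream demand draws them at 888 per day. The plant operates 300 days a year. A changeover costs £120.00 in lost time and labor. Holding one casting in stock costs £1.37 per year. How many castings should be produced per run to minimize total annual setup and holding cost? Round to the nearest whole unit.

Annual demand D = 888 × 300 = 266,400.
Production build-up factor (1 − d/p) = 1 − 888/2,460 = 0.6390.
Q* = √(2DS / (H(1 − d/p))) = √(2 × 266,400 × 120 / (1.37 × 0.6390)).
= √(63,936,000 / 0.8755) ≈ 8545.820.

Q* ≈ 8,546 castings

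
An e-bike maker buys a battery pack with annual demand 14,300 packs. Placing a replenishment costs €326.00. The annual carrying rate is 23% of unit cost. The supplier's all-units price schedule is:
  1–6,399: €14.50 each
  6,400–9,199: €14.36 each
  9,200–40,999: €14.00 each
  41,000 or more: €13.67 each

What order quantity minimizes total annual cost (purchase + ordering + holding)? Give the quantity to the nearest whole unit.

Q* ≈ 1,672 packs

Holding cost per unit per year at price C is H = 0.23·C.
Candidates are each tier's EOQ (if it falls in that tier) and each price-break quantity.
EOQ at €14.50 = 1672.0 (feasible in tier 1): TC = 14,300×€14.50 + (14,300/1672.0)×326 + (1672.0/2)×0.23×€14.50 = €212,926.22.
EOQ at €14.36 = 1680.2 < 6400, so use break Q=6400: TC = 14,300×€14.36 + (14,300/6400.0)×326 + (6400.0/2)×0.23×€14.36 = €216,645.37.
EOQ at €14.00 = 1701.6 < 9200, so use break Q=9200: TC = 14,300×€14.00 + (14,300/9200.0)×326 + (9200.0/2)×0.23×€14.00 = €215,518.72.
EOQ at €13.67 = 1722.0 < 41000, so use break Q=41000: TC = 14,300×€13.67 + (14,300/41000.0)×326 + (41000.0/2)×0.23×€13.67 = €260,048.75.
Lowest total cost is €212,926.22 at Q = 1672.0.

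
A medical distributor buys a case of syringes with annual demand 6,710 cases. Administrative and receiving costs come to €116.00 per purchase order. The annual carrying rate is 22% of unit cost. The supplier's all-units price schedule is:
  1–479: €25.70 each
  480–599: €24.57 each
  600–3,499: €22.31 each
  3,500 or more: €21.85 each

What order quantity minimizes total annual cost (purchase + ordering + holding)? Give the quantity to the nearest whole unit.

Q* ≈ 600 cases

Holding cost per unit per year at price C is H = 0.22·C.
Evaluate total cost at each tier's feasible EOQ or, if the EOQ is below the tier, at the tier's minimum quantity.
Tier 1 (€25.70): EOQ = 524.7 exceeds tier's upper bound 479, so this tier is dominated.
EOQ at €24.57 = 536.7 (feasible in tier 2): TC = 6,710×€24.57 + (6,710/536.7)×116 + (536.7/2)×0.22×€24.57 = €167,765.51.
EOQ at €22.31 = 563.2 < 600, so use break Q=600: TC = 6,710×€22.31 + (6,710/600.0)×116 + (600.0/2)×0.22×€22.31 = €152,469.83.
EOQ at €21.85 = 569.1 < 3500, so use break Q=3500: TC = 6,710×€21.85 + (6,710/3500.0)×116 + (3500.0/2)×0.22×€21.85 = €155,248.14.
Lowest total cost is €152,469.83 at Q = 600.0.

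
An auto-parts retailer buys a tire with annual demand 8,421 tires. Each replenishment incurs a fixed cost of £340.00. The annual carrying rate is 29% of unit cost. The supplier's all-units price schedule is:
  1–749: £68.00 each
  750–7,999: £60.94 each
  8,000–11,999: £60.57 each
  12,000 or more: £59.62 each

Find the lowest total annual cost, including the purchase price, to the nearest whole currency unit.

TC* ≈ £523,620

Holding cost per unit per year at price C is H = 0.29·C.
Candidates are each tier's EOQ (if it falls in that tier) and each price-break quantity.
EOQ at £68.00 = 538.9 (feasible in tier 1): TC = 8,421×£68.00 + (8,421/538.9)×340 + (538.9/2)×0.29×£68.00 = £583,254.49.
EOQ at £60.94 = 569.2 < 750, so use break Q=750: TC = 8,421×£60.94 + (8,421/750.0)×340 + (750.0/2)×0.29×£60.94 = £523,620.48.
EOQ at £60.57 = 571.0 < 8000, so use break Q=8000: TC = 8,421×£60.57 + (8,421/8000.0)×340 + (8000.0/2)×0.29×£60.57 = £580,679.06.
EOQ at £59.62 = 575.5 < 12000, so use break Q=12000: TC = 8,421×£59.62 + (8,421/12000.0)×340 + (12000.0/2)×0.29×£59.62 = £606,037.41.
Lowest total cost among the candidates is at Q = 750.0.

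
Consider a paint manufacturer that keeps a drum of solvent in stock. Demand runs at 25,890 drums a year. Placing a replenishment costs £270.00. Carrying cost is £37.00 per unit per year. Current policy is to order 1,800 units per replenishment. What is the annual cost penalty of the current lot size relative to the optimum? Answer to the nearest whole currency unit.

EOQ = √(2DS/H) = √(2 × 25,890 × 270 / 37) ≈ 614.70.
Cost at Q* = (D/Q*)S + (Q*/2)H = √(2DSH) ≈ £22,743.84.
Cost at Q = 1,800: (25,890/1,800)×270 + (1,800/2)×37 = £3,883.50 + £33,300.00 = £37,183.50.
Excess = £37,183.50 − £22,743.84 = £14,439.66.

Extra cost ≈ £14,440 per year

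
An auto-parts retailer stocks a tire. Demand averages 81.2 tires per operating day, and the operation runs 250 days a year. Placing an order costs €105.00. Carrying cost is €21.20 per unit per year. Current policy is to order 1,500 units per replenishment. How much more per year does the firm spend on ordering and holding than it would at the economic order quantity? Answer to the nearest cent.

Extra cost ≈ €7,814.39 per year

Annual demand D = 81.2 × 250 = 20,300.
EOQ = √(2DS/H) = √(2 × 20,300 × 105 / 21.2) ≈ 448.42.
Cost at Q* = (D/Q*)S + (Q*/2)H = √(2DSH) ≈ €9,506.61.
Cost at Q = 1,500: (20,300/1,500)×105 + (1,500/2)×21.2 = €1,421.00 + €15,900.00 = €17,321.00.
Excess = €17,321.00 − €9,506.61 = €7,814.39.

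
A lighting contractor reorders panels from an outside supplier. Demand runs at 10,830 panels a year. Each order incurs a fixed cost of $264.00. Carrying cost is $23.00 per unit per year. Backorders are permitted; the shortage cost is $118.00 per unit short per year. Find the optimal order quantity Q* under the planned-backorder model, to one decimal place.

With planned backorders, Q* = √(2DS/H) · √((H+B)/B).
√(2DS/H) = √(2 × 10,830 × 264 / 23) = 498.617.
√((H+B)/B) = √((23+118)/118) = 1.0931.
Q* ≈ 545.049.

Q* ≈ 545.0 panels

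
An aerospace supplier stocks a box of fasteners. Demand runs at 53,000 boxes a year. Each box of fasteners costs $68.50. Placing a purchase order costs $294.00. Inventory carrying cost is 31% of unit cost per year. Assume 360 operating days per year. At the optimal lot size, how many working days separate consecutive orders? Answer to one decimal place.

T ≈ 8.2 days

Holding cost H = 0.31 × $68.50 = $21.2350 per unit per year.
Q* = √(2DS/H) = √(2 × 53,000 × 294 / 21.235) ≈ 1211.44.
Cycle time = Q*/D × 360 = 1211.44 / 53,000 × 360 ≈ 8.229 days.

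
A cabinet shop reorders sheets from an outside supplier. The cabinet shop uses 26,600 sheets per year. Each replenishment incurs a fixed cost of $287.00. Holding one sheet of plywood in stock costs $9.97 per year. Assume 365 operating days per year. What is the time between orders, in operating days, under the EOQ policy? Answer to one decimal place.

Q* = √(2DS/H) = √(2 × 26,600 × 287 / 9.97) ≈ 1237.51.
Cycle time = Q*/D × 365 = 1237.51 / 26,600 × 365 ≈ 16.981 days.

T ≈ 17.0 days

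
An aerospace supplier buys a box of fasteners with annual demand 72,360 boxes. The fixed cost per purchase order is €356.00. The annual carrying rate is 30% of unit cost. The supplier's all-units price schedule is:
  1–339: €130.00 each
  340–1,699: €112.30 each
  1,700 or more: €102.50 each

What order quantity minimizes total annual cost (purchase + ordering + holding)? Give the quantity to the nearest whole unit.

Q* ≈ 1,700 boxes

Holding cost per unit per year at price C is H = 0.30·C.
Evaluate total cost at each tier's feasible EOQ or, if the EOQ is below the tier, at the tier's minimum quantity.
Tier 1 (€130.00): EOQ = 1149.4 exceeds tier's upper bound 339, so this tier is dominated.
EOQ at €112.30 = 1236.6 (feasible in tier 2): TC = 72,360×€112.30 + (72,360/1236.6)×356 + (1236.6/2)×0.30×€112.30 = €8,167,689.97.
EOQ at €102.50 = 1294.4 < 1700, so use break Q=1700: TC = 72,360×€102.50 + (72,360/1700.0)×356 + (1700.0/2)×0.30×€102.50 = €7,458,190.54.
Lowest total cost is €7,458,190.54 at Q = 1700.0.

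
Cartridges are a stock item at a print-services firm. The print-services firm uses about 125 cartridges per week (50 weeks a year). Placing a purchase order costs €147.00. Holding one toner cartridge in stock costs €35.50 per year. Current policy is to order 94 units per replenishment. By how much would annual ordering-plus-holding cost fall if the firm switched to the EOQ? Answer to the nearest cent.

Extra cost ≈ €3,365.85 per year

Annual demand D = 125 × 50 = 6,250.
EOQ = √(2DS/H) = √(2 × 6,250 × 147 / 35.5) ≈ 227.51.
Cost at Q* = (D/Q*)S + (Q*/2)H = √(2DSH) ≈ €8,076.59.
Cost at Q = 94: (6,250/94)×147 + (94/2)×35.5 = €9,773.94 + €1,668.50 = €11,442.44.
Excess = €11,442.44 − €8,076.59 = €3,365.85.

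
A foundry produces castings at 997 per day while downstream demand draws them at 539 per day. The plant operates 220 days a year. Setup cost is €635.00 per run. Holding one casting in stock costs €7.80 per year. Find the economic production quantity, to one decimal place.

Annual demand D = 539 × 220 = 118,580.
Production build-up factor (1 − d/p) = 1 − 539/997 = 0.4594.
Q* = √(2DS / (H(1 − d/p))) = √(2 × 118,580 × 635 / (7.8 × 0.4594)).
= √(150,596,600 / 3.5831) ≈ 6482.987.

Q* ≈ 6,483.0 castings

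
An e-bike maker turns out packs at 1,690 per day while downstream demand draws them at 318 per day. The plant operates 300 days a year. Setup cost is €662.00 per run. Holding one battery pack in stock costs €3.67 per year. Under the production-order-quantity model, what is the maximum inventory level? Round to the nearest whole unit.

I_max ≈ 5,286 packs

Annual demand D = 318 × 300 = 95,400.
Production build-up factor (1 − d/p) = 1 − 318/1,690 = 0.8118.
Q* = √(2DS / (H(1 − d/p))) = √(2 × 95,400 × 662 / (3.67 × 0.8118)).
= √(126,309,600 / 2.9794) ≈ 6511.056.
Maximum inventory = Q*(1 − d/p) = 6511.056 × 0.8118 ≈ 5285.899.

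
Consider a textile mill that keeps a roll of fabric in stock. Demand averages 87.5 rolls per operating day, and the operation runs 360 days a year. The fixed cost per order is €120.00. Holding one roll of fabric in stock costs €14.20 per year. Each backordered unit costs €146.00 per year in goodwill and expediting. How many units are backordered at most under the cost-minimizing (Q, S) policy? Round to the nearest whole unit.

Annual demand D = 87.5 × 360 = 31,500.
With planned backorders, Q* = √(2DS/H) · √((H+B)/B).
√(2DS/H) = √(2 × 31,500 × 120 / 14.2) = 729.654.
√((H+B)/B) = √((14.2+146)/146) = 1.0475.
Q* ≈ 764.314.
S* = Q* · H/(H+B) = 764.314 × 14.2/160.2 ≈ 67.748.

S* ≈ 68 rolls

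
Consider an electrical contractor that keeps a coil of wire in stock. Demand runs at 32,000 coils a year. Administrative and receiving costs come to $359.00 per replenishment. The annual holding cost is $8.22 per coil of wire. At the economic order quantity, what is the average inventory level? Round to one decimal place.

Q* = √(2DS/H) = √(2 × 32,000 × 359 / 8.22) ≈ 1671.87.
Average inventory = Q*/2 ≈ 1671.87 / 2 = 835.933.

Average inventory ≈ 835.9 coils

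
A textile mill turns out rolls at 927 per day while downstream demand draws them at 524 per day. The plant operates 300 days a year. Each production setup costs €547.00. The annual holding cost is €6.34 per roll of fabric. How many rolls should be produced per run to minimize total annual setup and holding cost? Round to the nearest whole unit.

Annual demand D = 524 × 300 = 157,200.
Production build-up factor (1 − d/p) = 1 − 524/927 = 0.4347.
Q* = √(2DS / (H(1 − d/p))) = √(2 × 157,200 × 547 / (6.34 × 0.4347)).
= √(171,976,800 / 2.7562) ≈ 7899.101.

Q* ≈ 7,899 rolls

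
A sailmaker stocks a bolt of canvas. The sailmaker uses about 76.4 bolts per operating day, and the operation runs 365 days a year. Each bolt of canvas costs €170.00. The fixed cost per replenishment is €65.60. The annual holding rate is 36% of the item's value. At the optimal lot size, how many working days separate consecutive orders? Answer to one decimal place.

T ≈ 3.2 days

Annual demand D = 76.4 × 365 = 27,886.
Holding cost H = 0.36 × €170.00 = €61.2000 per unit per year.
The optimal lot size = √(2DS/H) = √(2 × 27,886 × 65.6 / 61.2) ≈ 244.50.
Cycle time = Q*/D × 365 = 244.50 / 27,886 × 365 ≈ 3.200 days.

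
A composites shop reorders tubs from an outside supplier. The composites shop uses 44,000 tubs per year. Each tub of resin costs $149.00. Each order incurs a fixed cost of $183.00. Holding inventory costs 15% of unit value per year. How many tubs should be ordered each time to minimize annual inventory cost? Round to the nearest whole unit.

Q* ≈ 849 tubs

Holding cost H = 0.15 × $149.00 = $22.3500 per unit per year.
EOQ = √(2DS / H) = √(2 × 44,000 × 183 / 22.35).
= √(16,104,000 / 22.35) = √720,536.9128 ≈ 848.844.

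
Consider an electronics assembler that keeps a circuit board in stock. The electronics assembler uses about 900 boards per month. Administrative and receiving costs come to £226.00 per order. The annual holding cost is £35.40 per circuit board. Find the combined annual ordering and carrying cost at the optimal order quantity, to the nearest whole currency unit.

Annual demand D = 900 × 12 = 10,800.
EOQ = √(2DS/H) = √(2 × 10,800 × 226 / 35.4) ≈ 371.35.
At Q*, ordering cost (D/Q*)S equals holding cost (Q*/2)H, each = √(DSH/2).
Minimum total = √(2DSH) = √(2 × 10,800 × 226 × 35.4) ≈ 13145.670.

TC* ≈ £13,146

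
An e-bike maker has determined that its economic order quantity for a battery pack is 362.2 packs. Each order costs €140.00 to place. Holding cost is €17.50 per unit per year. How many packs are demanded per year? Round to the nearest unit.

D ≈ 8,199 packs per year

Invert the EOQ relation Q*² = 2DS/H.
From Q* = √(2DS/H): D = Q*²H / (2S) = 362.2² × 17.5 / (2 × 140) = 8199.302.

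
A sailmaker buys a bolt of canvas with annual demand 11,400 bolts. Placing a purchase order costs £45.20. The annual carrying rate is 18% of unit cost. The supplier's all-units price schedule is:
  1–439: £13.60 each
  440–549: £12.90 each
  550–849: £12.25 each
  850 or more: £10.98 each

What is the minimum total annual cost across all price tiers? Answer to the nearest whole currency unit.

TC* ≈ £126,618

Holding cost per unit per year at price C is H = 0.18·C.
Evaluate total cost at each tier's feasible EOQ or, if the EOQ is below the tier, at the tier's minimum quantity.
Tier 1 (£13.60): EOQ = 648.8 exceeds tier's upper bound 439, so this tier is dominated.
Tier 2 (£12.90): EOQ = 666.2 exceeds tier's upper bound 549, so this tier is dominated.
EOQ at £12.25 = 683.6 (feasible in tier 3): TC = 11,400×£12.25 + (11,400/683.6)×45.2 + (683.6/2)×0.18×£12.25 = £141,157.44.
EOQ at £10.98 = 722.1 < 850, so use break Q=850: TC = 11,400×£10.98 + (11,400/850.0)×45.2 + (850.0/2)×0.18×£10.98 = £126,618.18.
Lowest total cost among the candidates is at Q = 850.0.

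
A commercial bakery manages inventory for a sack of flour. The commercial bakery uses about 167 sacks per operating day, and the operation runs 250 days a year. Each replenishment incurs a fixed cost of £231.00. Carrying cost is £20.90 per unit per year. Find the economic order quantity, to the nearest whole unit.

Q* ≈ 961 sacks

Annual demand D = 167 × 250 = 41,750.
EOQ = √(2DS / H) = √(2 × 41,750 × 231 / 20.9).
= √(19,288,500 / 20.9) = √922,894.7368 ≈ 960.674.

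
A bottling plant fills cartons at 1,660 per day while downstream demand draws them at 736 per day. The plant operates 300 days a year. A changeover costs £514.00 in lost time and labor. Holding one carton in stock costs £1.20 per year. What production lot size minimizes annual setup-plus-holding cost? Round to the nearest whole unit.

Annual demand D = 736 × 300 = 220,800.
Production build-up factor (1 − d/p) = 1 − 736/1,660 = 0.5566.
Q* = √(2DS / (H(1 − d/p))) = √(2 × 220,800 × 514 / (1.2 × 0.5566)).
= √(226,982,400 / 0.668) ≈ 18434.167.

Q* ≈ 18,434 cartons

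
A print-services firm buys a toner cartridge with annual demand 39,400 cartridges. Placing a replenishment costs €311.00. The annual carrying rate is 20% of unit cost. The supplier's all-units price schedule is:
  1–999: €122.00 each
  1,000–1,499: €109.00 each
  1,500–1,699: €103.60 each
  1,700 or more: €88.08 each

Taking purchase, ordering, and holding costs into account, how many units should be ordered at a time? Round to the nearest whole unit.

Holding cost per unit per year at price C is H = 0.20·C.
Evaluate total cost at each tier's feasible EOQ or, if the EOQ is below the tier, at the tier's minimum quantity.
Tier 1 (€122.00): EOQ = 1002.2 exceeds tier's upper bound 999, so this tier is dominated.
EOQ at €109.00 = 1060.3 (feasible in tier 2): TC = 39,400×€109.00 + (39,400/1060.3)×311 + (1060.3/2)×0.20×€109.00 = €4,317,713.81.
EOQ at €103.60 = 1087.5 < 1500, so use break Q=1500: TC = 39,400×€103.60 + (39,400/1500.0)×311 + (1500.0/2)×0.20×€103.60 = €4,105,548.93.
EOQ at €88.08 = 1179.5 < 1700, so use break Q=1700: TC = 39,400×€88.08 + (39,400/1700.0)×311 + (1700.0/2)×0.20×€88.08 = €3,492,533.48.
Lowest total cost is €3,492,533.48 at Q = 1700.0.

Q* ≈ 1,700 cartridges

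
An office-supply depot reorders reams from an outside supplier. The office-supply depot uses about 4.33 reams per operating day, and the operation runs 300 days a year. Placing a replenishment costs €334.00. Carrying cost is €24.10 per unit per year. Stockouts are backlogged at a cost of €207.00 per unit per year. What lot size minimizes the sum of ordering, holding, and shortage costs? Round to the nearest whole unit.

Q* ≈ 200 reams

Annual demand D = 4.33 × 300 = 1,299.
With planned backorders, Q* = √(2DS/H) · √((H+B)/B).
√(2DS/H) = √(2 × 1,299 × 334 / 24.1) = 189.751.
√((H+B)/B) = √((24.1+207)/207) = 1.0566.
Q* ≈ 200.493.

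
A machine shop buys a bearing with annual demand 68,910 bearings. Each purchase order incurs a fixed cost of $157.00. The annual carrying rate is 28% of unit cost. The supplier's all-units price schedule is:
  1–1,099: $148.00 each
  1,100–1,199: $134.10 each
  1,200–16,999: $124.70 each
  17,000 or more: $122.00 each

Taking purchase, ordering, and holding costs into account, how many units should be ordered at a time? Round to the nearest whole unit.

Holding cost per unit per year at price C is H = 0.28·C.
Evaluate total cost at each tier's feasible EOQ or, if the EOQ is below the tier, at the tier's minimum quantity.
EOQ at $148.00 = 722.6 (feasible in tier 1): TC = 68,910×$148.00 + (68,910/722.6)×157 + (722.6/2)×0.28×$148.00 = $10,228,624.41.
EOQ at $134.10 = 759.1 < 1100, so use break Q=1100: TC = 68,910×$134.10 + (68,910/1100.0)×157 + (1100.0/2)×0.28×$134.10 = $9,271,317.74.
EOQ at $124.70 = 787.2 < 1200, so use break Q=1200: TC = 68,910×$124.70 + (68,910/1200.0)×157 + (1200.0/2)×0.28×$124.70 = $8,623,042.32.
EOQ at $122.00 = 795.9 < 17000, so use break Q=17000: TC = 68,910×$122.00 + (68,910/17000.0)×157 + (17000.0/2)×0.28×$122.00 = $8,698,016.40.
Lowest total cost is $8,623,042.32 at Q = 1200.0.

Q* ≈ 1,200 bearings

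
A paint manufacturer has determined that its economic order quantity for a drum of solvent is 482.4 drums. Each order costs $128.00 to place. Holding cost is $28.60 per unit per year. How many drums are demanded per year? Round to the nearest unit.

Squaring Q* = √(2DS/H) gives Q*² = 2DS/H.
From Q* = √(2DS/H): D = Q*²H / (2S) = 482.4² × 28.6 / (2 × 128) = 25998.043.

D ≈ 25,998 drums per year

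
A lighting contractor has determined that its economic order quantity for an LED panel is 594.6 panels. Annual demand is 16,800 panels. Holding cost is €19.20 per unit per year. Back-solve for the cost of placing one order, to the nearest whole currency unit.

Squaring Q* = √(2DS/H) gives Q*² = 2DS/H.
From Q* = √(2DS/H): S = Q*²H / (2D) = 594.6² × 19.2 / (2 × 16,800) = 202.0281.

S ≈ €202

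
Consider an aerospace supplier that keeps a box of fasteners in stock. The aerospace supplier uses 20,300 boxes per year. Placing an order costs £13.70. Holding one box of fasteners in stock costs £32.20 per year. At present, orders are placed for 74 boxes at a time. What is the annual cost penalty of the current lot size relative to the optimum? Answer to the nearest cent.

EOQ = √(2DS/H) = √(2 × 20,300 × 13.7 / 32.2) ≈ 131.43.
Cost at Q* = (D/Q*)S + (Q*/2)H = √(2DSH) ≈ £4,232.05.
Cost at Q = 74: (20,300/74)×13.7 + (74/2)×32.2 = £3,758.24 + £1,191.40 = £4,949.64.
Excess = £4,949.64 − £4,232.05 = £717.59.

Extra cost ≈ £717.59 per year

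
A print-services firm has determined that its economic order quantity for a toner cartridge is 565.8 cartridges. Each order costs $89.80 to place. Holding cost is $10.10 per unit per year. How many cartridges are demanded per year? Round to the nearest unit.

Invert the EOQ relation Q*² = 2DS/H.
From Q* = √(2DS/H): D = Q*²H / (2S) = 565.8² × 10.1 / (2 × 89.8) = 18002.836.

D ≈ 18,003 cartridges per year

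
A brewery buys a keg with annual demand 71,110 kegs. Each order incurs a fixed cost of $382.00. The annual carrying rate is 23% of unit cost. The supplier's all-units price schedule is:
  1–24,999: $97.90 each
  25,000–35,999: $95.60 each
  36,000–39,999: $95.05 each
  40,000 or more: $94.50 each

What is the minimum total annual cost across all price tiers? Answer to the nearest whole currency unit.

TC* ≈ $6,996,645

Holding cost per unit per year at price C is H = 0.23·C.
For each price level, check whether its EOQ is feasible; otherwise the best quantity at that price is the breakpoint.
EOQ at $97.90 = 1553.3 (feasible in tier 1): TC = 71,110×$97.90 + (71,110/1553.3)×382 + (1553.3/2)×0.23×$97.90 = $6,996,644.77.
EOQ at $95.60 = 1571.9 < 25000, so use break Q=25000: TC = 71,110×$95.60 + (71,110/25000.0)×382 + (25000.0/2)×0.23×$95.60 = $7,074,052.56.
EOQ at $95.05 = 1576.4 < 36000, so use break Q=36000: TC = 71,110×$95.05 + (71,110/36000.0)×382 + (36000.0/2)×0.23×$95.05 = $7,153,267.06.
EOQ at $94.50 = 1581.0 < 40000, so use break Q=40000: TC = 71,110×$94.50 + (71,110/40000.0)×382 + (40000.0/2)×0.23×$94.50 = $7,155,274.10.
Lowest total cost among the candidates is at Q = 1553.3.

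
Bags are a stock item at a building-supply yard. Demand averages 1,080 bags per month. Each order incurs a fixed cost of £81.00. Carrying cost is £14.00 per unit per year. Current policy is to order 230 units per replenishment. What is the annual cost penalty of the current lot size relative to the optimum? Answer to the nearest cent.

Annual demand D = 1,080 × 12 = 12,960.
EOQ = √(2DS/H) = √(2 × 12,960 × 81 / 14) ≈ 387.25.
Cost at Q* = (D/Q*)S + (Q*/2)H = √(2DSH) ≈ £5,421.56.
Cost at Q = 230: (12,960/230)×81 + (230/2)×14 = £4,564.17 + £1,610.00 = £6,174.17.
Excess = £6,174.17 − £5,421.56 = £752.62.

Extra cost ≈ £752.62 per year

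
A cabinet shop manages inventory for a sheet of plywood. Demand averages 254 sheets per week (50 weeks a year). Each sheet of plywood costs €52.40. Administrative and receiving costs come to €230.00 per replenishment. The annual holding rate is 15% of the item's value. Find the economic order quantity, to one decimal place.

Annual demand D = 254 × 50 = 12,700.
Holding cost H = 0.15 × €52.40 = €7.8600 per unit per year.
EOQ = √(2DS / H) = √(2 × 12,700 × 230 / 7.86).
= √(5,842,000 / 7.86) = √743,256.9975 ≈ 862.124.

Q* ≈ 862.1 sheets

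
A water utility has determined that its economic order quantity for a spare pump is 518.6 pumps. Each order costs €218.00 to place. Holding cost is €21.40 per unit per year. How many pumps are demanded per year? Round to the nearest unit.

D ≈ 13,201 pumps per year

The basic EOQ model gives Q* = √(2DS/H); rearrange for the unknown.
From Q* = √(2DS/H): D = Q*²H / (2S) = 518.6² × 21.4 / (2 × 218) = 13200.559.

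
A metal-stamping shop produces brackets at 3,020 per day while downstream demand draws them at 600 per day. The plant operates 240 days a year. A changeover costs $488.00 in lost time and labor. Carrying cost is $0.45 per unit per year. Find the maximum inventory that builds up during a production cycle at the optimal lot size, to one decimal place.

I_max ≈ 15,819.9 brackets

Annual demand D = 600 × 240 = 144,000.
Production build-up factor (1 − d/p) = 1 − 600/3,020 = 0.8013.
Q* = √(2DS / (H(1 − d/p))) = √(2 × 144,000 × 488 / (0.45 × 0.8013)).
= √(140,544,000 / 0.3606) ≈ 19742.206.
Maximum inventory = Q*(1 − d/p) = 19742.206 × 0.8013 ≈ 15819.914.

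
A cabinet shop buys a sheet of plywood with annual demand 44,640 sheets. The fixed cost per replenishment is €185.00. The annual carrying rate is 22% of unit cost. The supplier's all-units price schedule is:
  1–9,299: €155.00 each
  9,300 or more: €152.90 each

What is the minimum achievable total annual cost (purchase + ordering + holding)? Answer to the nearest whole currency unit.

Holding cost per unit per year at price C is H = 0.22·C.
For each price level, check whether its EOQ is feasible; otherwise the best quantity at that price is the breakpoint.
EOQ at €155.00 = 696.0 (feasible in tier 1): TC = 44,640×€155.00 + (44,640/696.0)×185 + (696.0/2)×0.22×€155.00 = €6,942,932.32.
EOQ at €152.90 = 700.7 < 9300, so use break Q=9300: TC = 44,640×€152.90 + (44,640/9300.0)×185 + (9300.0/2)×0.22×€152.90 = €6,982,760.70.
Lowest total cost among the candidates is at Q = 696.0.

TC* ≈ €6,942,932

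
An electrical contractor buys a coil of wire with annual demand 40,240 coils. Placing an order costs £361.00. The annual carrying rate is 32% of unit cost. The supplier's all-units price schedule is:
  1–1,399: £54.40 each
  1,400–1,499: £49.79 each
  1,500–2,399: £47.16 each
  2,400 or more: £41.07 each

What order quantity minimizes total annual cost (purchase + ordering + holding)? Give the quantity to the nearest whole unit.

Q* ≈ 2,400 coils

Holding cost per unit per year at price C is H = 0.32·C.
Evaluate total cost at each tier's feasible EOQ or, if the EOQ is below the tier, at the tier's minimum quantity.
EOQ at £54.40 = 1291.9 (feasible in tier 1): TC = 40,240×£54.40 + (40,240/1291.9)×361 + (1291.9/2)×0.32×£54.40 = £2,211,545.10.
EOQ at £49.79 = 1350.4 < 1400, so use break Q=1400: TC = 40,240×£49.79 + (40,240/1400.0)×361 + (1400.0/2)×0.32×£49.79 = £2,025,078.73.
EOQ at £47.16 = 1387.5 < 1500, so use break Q=1500: TC = 40,240×£47.16 + (40,240/1500.0)×361 + (1500.0/2)×0.32×£47.16 = £1,918,721.23.
EOQ at £41.07 = 1486.8 < 2400, so use break Q=2400: TC = 40,240×£41.07 + (40,240/2400.0)×361 + (2400.0/2)×0.32×£41.07 = £1,674,480.45.
Lowest total cost is £1,674,480.45 at Q = 2400.0.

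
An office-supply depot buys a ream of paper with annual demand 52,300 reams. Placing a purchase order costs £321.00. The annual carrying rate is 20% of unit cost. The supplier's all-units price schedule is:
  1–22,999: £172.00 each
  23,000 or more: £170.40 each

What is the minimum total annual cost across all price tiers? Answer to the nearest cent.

Holding cost per unit per year at price C is H = 0.20·C.
Evaluate total cost at each tier's feasible EOQ or, if the EOQ is below the tier, at the tier's minimum quantity.
EOQ at £172.00 = 988.0 (feasible in tier 1): TC = 52,300×£172.00 + (52,300/988.0)×321 + (988.0/2)×0.20×£172.00 = £9,029,585.81.
EOQ at £170.40 = 992.6 < 23000, so use break Q=23000: TC = 52,300×£170.40 + (52,300/23000.0)×321 + (23000.0/2)×0.20×£170.40 = £9,304,569.93.
Lowest total cost among the candidates is at Q = 988.0.

TC* ≈ £9,029,585.81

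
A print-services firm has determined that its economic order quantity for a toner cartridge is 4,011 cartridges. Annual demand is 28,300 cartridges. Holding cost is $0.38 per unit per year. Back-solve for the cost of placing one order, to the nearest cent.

S ≈ $108.01

Squaring Q* = √(2DS/H) gives Q*² = 2DS/H.
From Q* = √(2DS/H): S = Q*²H / (2D) = 4,011² × 0.38 / (2 × 28,300) = 108.0121.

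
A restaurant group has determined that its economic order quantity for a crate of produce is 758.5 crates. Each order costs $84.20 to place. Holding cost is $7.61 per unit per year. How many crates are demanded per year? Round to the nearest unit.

The basic EOQ model gives Q* = √(2DS/H); rearrange for the unknown.
From Q* = √(2DS/H): D = Q*²H / (2S) = 758.5² × 7.61 / (2 × 84.2) = 25998.826.

D ≈ 25,999 crates per year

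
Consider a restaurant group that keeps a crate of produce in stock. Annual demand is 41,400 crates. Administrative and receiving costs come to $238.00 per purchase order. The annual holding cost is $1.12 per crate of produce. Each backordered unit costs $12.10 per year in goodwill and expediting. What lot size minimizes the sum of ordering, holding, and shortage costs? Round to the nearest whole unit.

Q* ≈ 4,384 crates

With planned backorders, Q* = √(2DS/H) · √((H+B)/B).
√(2DS/H) = √(2 × 41,400 × 238 / 1.12) = 4194.639.
√((H+B)/B) = √((1.12+12.1)/12.1) = 1.0453.
Q* ≈ 4384.476.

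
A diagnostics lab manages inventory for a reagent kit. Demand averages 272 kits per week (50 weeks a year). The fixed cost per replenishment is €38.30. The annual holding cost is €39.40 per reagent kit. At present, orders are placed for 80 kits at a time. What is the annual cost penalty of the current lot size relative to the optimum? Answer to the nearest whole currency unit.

Extra cost ≈ €1,680 per year

Annual demand D = 272 × 50 = 13,600.
EOQ = √(2DS/H) = √(2 × 13,600 × 38.3 / 39.4) ≈ 162.61.
Cost at Q* = (D/Q*)S + (Q*/2)H = √(2DSH) ≈ €6,406.66.
Cost at Q = 80: (13,600/80)×38.3 + (80/2)×39.4 = €6,511.00 + €1,576.00 = €8,087.00.
Excess = €8,087.00 − €6,406.66 = €1,680.34.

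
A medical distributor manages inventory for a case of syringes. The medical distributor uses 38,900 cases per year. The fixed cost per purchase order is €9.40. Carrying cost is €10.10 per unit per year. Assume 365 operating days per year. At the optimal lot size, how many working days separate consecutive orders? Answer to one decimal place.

EOQ = √(2DS/H) = √(2 × 38,900 × 9.4 / 10.1) ≈ 269.09.
Cycle time = Q*/D × 365 = 269.09 / 38,900 × 365 ≈ 2.525 days.

T ≈ 2.5 days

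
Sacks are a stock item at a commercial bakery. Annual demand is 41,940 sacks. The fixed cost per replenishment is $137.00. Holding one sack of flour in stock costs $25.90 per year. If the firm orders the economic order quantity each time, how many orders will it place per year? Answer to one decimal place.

EOQ = √(2DS/H) = √(2 × 41,940 × 137 / 25.9) ≈ 666.10.
Orders per year = D / Q* = 41,940 / 666.10 ≈ 62.963.

N ≈ 63.0 orders per year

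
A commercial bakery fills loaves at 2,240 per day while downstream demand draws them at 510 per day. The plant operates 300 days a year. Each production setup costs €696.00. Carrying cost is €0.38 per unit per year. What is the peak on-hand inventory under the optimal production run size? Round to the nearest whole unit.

I_max ≈ 20,805 loaves

Annual demand D = 510 × 300 = 153,000.
Production build-up factor (1 − d/p) = 1 − 510/2,240 = 0.7723.
Q* = √(2DS / (H(1 − d/p))) = √(2 × 153,000 × 696 / (0.38 × 0.7723)).
= √(212,976,000 / 0.2935) ≈ 26938.567.
Maximum inventory = Q*(1 − d/p) = 26938.567 × 0.7723 ≈ 20805.233.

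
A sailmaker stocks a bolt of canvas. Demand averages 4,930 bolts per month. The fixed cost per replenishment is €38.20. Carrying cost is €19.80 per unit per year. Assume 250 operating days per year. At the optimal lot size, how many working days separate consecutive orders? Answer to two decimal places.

Annual demand D = 4,930 × 12 = 59,160.
The optimal lot size = √(2DS/H) = √(2 × 59,160 × 38.2 / 19.8) ≈ 477.78.
Cycle time = Q*/D × 250 = 477.78 / 59,160 × 250 ≈ 2.019 days.

T ≈ 2.02 days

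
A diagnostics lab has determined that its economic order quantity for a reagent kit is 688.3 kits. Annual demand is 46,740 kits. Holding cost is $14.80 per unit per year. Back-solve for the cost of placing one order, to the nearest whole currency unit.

S ≈ $75

Squaring Q* = √(2DS/H) gives Q*² = 2DS/H.
From Q* = √(2DS/H): S = Q*²H / (2D) = 688.3² × 14.8 / (2 × 46,740) = 75.0064.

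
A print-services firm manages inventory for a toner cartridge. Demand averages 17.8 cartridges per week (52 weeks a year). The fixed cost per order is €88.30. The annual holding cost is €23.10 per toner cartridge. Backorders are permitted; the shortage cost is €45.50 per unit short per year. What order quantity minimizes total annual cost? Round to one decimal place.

Q* ≈ 103.3 cartridges

Annual demand D = 17.8 × 52 = 925.6.
With planned backorders, Q* = √(2DS/H) · √((H+B)/B).
√(2DS/H) = √(2 × 925.6 × 88.3 / 23.1) = 84.120.
√((H+B)/B) = √((23.1+45.5)/45.5) = 1.2279.
Q* ≈ 103.290.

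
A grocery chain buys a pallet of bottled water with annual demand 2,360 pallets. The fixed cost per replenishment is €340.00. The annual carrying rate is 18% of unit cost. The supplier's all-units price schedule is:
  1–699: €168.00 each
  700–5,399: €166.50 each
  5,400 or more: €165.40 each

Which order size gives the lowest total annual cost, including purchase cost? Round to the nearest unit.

Q* ≈ 230 pallets

Holding cost per unit per year at price C is H = 0.18·C.
For each price level, check whether its EOQ is feasible; otherwise the best quantity at that price is the breakpoint.
EOQ at €168.00 = 230.4 (feasible in tier 1): TC = 2,360×€168.00 + (2,360/230.4)×340 + (230.4/2)×0.18×€168.00 = €403,446.29.
EOQ at €166.50 = 231.4 < 700, so use break Q=700: TC = 2,360×€166.50 + (2,360/700.0)×340 + (700.0/2)×0.18×€166.50 = €404,575.79.
EOQ at €165.40 = 232.2 < 5400, so use break Q=5400: TC = 2,360×€165.40 + (2,360/5400.0)×340 + (5400.0/2)×0.18×€165.40 = €470,876.99.
Lowest total cost is €403,446.29 at Q = 230.4.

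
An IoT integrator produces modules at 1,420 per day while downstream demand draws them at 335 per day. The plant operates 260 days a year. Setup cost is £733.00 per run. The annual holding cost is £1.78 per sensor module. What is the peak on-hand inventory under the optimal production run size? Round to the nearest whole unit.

Annual demand D = 335 × 260 = 87,100.
Production build-up factor (1 − d/p) = 1 − 335/1,420 = 0.7641.
Q* = √(2DS / (H(1 − d/p))) = √(2 × 87,100 × 733 / (1.78 × 0.7641)).
= √(127,688,600 / 1.3601) ≈ 9689.366.
Maximum inventory = Q*(1 − d/p) = 9689.366 × 0.7641 ≈ 7403.495.

I_max ≈ 7,403 modules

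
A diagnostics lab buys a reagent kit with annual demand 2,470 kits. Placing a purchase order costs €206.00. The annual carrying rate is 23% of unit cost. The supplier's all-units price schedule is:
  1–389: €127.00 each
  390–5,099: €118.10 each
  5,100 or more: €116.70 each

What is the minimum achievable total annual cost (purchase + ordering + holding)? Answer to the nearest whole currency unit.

Holding cost per unit per year at price C is H = 0.23·C.
Candidates are each tier's EOQ (if it falls in that tier) and each price-break quantity.
EOQ at €127.00 = 186.7 (feasible in tier 1): TC = 2,470×€127.00 + (2,470/186.7)×206 + (186.7/2)×0.23×€127.00 = €319,142.09.
EOQ at €118.10 = 193.6 < 390, so use break Q=390: TC = 2,470×€118.10 + (2,470/390.0)×206 + (390.0/2)×0.23×€118.10 = €298,308.45.
EOQ at €116.70 = 194.7 < 5100, so use break Q=5100: TC = 2,470×€116.70 + (2,470/5100.0)×206 + (5100.0/2)×0.23×€116.70 = €356,793.32.
Lowest total cost among the candidates is at Q = 390.0.

TC* ≈ €298,308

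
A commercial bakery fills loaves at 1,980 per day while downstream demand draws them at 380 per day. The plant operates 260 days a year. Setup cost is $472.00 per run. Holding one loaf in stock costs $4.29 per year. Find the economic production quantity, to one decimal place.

Annual demand D = 380 × 260 = 98,800.
Production build-up factor (1 − d/p) = 1 − 380/1,980 = 0.8081.
Q* = √(2DS / (H(1 − d/p))) = √(2 × 98,800 × 472 / (4.29 × 0.8081)).
= √(93,267,200 / 3.4667) ≈ 5186.907.

Q* ≈ 5,186.9 loaves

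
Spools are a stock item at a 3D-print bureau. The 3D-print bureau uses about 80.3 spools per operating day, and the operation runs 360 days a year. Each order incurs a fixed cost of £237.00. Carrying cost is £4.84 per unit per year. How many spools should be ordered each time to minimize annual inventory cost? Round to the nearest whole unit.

Annual demand D = 80.3 × 360 = 28,908.
EOQ = √(2DS / H) = √(2 × 28,908 × 237 / 4.84).
= √(13,702,392 / 4.84) = √2,831,072.7273 ≈ 1682.579.

Q* ≈ 1,683 spools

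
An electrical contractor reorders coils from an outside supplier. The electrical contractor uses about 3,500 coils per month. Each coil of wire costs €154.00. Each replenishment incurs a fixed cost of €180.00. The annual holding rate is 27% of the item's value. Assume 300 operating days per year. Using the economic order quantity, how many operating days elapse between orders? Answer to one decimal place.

Annual demand D = 3,500 × 12 = 42,000.
Holding cost H = 0.27 × €154.00 = €41.5800 per unit per year.
Q* = √(2DS/H) = √(2 × 42,000 × 180 / 41.58) ≈ 603.02.
Cycle time = Q*/D × 300 = 603.02 / 42,000 × 300 ≈ 4.307 days.

T ≈ 4.3 days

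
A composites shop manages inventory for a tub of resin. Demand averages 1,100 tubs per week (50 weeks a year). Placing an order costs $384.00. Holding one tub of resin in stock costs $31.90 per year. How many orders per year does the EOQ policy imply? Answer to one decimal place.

Annual demand D = 1,100 × 50 = 55,000.
EOQ = √(2DS/H) = √(2 × 55,000 × 384 / 31.9) ≈ 1150.71.
Orders per year = D / Q* = 55,000 / 1150.71 ≈ 47.796.

N ≈ 47.8 orders per year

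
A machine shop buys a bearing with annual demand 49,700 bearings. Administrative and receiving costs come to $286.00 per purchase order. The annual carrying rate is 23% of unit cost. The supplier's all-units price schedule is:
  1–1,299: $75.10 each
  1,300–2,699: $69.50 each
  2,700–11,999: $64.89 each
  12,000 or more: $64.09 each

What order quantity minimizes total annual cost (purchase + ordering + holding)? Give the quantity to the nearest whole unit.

Holding cost per unit per year at price C is H = 0.23·C.
Evaluate total cost at each tier's feasible EOQ or, if the EOQ is below the tier, at the tier's minimum quantity.
EOQ at $75.10 = 1282.9 (feasible in tier 1): TC = 49,700×$75.10 + (49,700/1282.9)×286 + (1282.9/2)×0.23×$75.10 = $3,754,629.51.
EOQ at $69.50 = 1333.6 (feasible in tier 2): TC = 49,700×$69.50 + (49,700/1333.6)×286 + (1333.6/2)×0.23×$69.50 = $3,475,467.32.
EOQ at $64.89 = 1380.1 < 2700, so use break Q=2700: TC = 49,700×$64.89 + (49,700/2700.0)×286 + (2700.0/2)×0.23×$64.89 = $3,250,445.86.
EOQ at $64.09 = 1388.7 < 12000, so use break Q=12000: TC = 49,700×$64.09 + (49,700/12000.0)×286 + (12000.0/2)×0.23×$64.09 = $3,274,901.72.
Lowest total cost is $3,250,445.86 at Q = 2700.0.

Q* ≈ 2,700 bearings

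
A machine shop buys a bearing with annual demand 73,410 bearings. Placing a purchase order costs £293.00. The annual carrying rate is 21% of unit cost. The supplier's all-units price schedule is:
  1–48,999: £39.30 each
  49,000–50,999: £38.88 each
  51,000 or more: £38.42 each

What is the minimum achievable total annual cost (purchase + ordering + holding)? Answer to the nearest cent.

TC* ≈ £2,903,855.23

Holding cost per unit per year at price C is H = 0.21·C.
Candidates are each tier's EOQ (if it falls in that tier) and each price-break quantity.
EOQ at £39.30 = 2283.1 (feasible in tier 1): TC = 73,410×£39.30 + (73,410/2283.1)×293 + (2283.1/2)×0.21×£39.30 = £2,903,855.23.
EOQ at £38.88 = 2295.4 < 49000, so use break Q=49000: TC = 73,410×£38.88 + (73,410/49000.0)×293 + (49000.0/2)×0.21×£38.88 = £3,054,657.36.
EOQ at £38.42 = 2309.1 < 51000, so use break Q=51000: TC = 73,410×£38.42 + (73,410/51000.0)×293 + (51000.0/2)×0.21×£38.42 = £3,026,573.05.
Lowest total cost among the candidates is at Q = 2283.1.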